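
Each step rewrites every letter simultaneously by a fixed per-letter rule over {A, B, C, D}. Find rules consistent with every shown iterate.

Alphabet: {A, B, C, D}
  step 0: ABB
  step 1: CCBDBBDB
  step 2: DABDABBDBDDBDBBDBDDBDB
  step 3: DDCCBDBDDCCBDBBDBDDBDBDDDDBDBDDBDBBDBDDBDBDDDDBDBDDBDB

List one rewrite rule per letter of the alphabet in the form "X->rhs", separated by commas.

A->CC, B->BDB, C->DAB, D->DD

  step 2 ⇒ step 3: DABDABBDBDDBDBBDBDDBDB ⇒ DD·CC·BDB·DD·CC·BDB·BDB·DD·BDB·DD·DD·BDB·DD·BDB·BDB·DD·BDB·DD·DD·BDB·DD·BDB
    A ↦ CC
    B ↦ BDB
    D ↦ DD
  step 1 ⇒ step 2: CCBDBBDB ⇒ DAB·DAB·BDB·DD·BDB·BDB·DD·BDB
    C ↦ DAB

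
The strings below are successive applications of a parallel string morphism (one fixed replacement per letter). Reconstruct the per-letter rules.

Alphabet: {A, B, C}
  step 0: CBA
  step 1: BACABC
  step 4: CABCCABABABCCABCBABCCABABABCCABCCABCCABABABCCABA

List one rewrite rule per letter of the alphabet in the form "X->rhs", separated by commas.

  step 0 ⇒ step 1: CBA ⇒ BA·CA·BC
    A ↦ BC
    B ↦ CA
    C ↦ BA

A->BC, B->CA, C->BA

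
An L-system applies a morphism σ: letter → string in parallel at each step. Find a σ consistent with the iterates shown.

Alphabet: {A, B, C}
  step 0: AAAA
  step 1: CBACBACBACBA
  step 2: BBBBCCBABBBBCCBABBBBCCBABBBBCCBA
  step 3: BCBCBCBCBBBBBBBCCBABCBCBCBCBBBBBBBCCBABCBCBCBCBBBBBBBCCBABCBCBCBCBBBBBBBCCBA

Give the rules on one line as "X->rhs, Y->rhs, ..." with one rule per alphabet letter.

A->CBA, B->BC, C->BBB

  step 2 ⇒ step 3: BBBBCCBABBBBCCBABBBBCCBABBBBCCBA ⇒ BC·BC·BC·BC·BBB·BBB·BC·CBA·BC·BC·BC·BC·BBB·BBB·BC·CBA·BC·BC·BC·BC·BBB·BBB·BC·CBA·BC·BC·BC·BC·BBB·BBB·BC·CBA
    A ↦ CBA
    B ↦ BC
    C ↦ BBB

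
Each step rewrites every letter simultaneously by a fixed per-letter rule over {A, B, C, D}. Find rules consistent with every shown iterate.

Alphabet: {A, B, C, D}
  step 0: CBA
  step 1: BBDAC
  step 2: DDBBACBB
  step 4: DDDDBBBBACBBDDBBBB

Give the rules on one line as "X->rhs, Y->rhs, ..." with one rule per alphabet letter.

  step 1 ⇒ step 2: BBDAC ⇒ D·D·BB·AC·BB
    A ↦ AC
    B ↦ D
    C ↦ BB
    D ↦ BB

A->AC, B->D, C->BB, D->BB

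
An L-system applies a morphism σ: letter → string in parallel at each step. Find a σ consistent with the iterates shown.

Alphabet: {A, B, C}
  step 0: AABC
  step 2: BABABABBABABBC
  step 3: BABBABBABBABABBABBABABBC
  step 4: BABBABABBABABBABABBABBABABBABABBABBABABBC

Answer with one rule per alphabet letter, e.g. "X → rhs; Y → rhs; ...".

  step 3 ⇒ step 4: BABBABBABBABABBABBABABBC ⇒ BA·B·BA·BA·B·BA·BA·B·BA·BA·B·BA·B·BA·BA·B·BA·BA·B·BA·B·BA·BA·BBC
    A ↦ B
    B ↦ BA
    C ↦ BBC

A->B, B->BA, C->BBC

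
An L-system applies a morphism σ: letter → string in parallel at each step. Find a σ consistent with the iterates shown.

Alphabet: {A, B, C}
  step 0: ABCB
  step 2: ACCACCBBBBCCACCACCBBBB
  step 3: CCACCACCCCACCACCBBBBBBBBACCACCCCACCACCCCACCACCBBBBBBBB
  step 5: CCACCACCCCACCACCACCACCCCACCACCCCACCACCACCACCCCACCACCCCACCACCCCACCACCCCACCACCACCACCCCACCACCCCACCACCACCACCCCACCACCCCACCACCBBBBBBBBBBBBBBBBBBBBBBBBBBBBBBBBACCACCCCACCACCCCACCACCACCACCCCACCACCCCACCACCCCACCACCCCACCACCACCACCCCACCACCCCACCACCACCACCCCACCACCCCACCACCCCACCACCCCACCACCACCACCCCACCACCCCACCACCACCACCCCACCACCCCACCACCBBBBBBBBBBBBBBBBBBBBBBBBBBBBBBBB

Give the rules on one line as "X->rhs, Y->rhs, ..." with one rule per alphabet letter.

  step 2 ⇒ step 3: ACCACCBBBBCCACCACCBBBB ⇒ CC·ACC·ACC·CC·ACC·ACC·BB·BB·BB·BB·ACC·ACC·CC·ACC·ACC·CC·ACC·ACC·BB·BB·BB·BB
    A ↦ CC
    B ↦ BB
    C ↦ ACC

A->CC, B->BB, C->ACC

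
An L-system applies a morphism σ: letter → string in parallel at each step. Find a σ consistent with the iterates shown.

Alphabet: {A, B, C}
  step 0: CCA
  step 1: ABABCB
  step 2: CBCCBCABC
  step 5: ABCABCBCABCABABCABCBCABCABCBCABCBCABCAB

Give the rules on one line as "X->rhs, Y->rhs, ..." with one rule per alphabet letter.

  step 1 ⇒ step 2: ABABCB ⇒ CB·C·CB·C·AB·C
    A ↦ CB
    B ↦ C
    C ↦ AB

A->CB, B->C, C->AB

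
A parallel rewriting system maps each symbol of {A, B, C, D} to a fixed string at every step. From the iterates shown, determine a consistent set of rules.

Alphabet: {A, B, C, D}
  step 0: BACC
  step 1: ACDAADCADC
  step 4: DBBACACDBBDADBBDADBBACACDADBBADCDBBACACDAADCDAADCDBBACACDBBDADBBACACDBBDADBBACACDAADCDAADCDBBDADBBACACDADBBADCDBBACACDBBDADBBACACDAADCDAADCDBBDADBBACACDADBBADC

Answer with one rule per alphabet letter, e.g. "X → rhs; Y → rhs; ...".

  step 0 ⇒ step 1: BACC ⇒ AC·DA·ADC·ADC
    A ↦ DA
    B ↦ AC
    C ↦ ADC
    D ↦ DBB  (constrained at step 1)

A->DA, B->AC, C->ADC, D->DBB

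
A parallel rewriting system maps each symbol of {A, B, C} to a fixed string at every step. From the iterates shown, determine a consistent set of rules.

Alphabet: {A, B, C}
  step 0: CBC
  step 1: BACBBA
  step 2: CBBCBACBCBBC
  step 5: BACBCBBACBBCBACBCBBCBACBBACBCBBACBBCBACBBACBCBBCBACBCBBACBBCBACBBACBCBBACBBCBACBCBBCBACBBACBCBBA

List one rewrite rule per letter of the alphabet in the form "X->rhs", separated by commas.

A->BC, B->CB, C->BA

  step 1 ⇒ step 2: BACBBA ⇒ CB·BC·BA·CB·CB·BC
    A ↦ BC
    B ↦ CB
    C ↦ BA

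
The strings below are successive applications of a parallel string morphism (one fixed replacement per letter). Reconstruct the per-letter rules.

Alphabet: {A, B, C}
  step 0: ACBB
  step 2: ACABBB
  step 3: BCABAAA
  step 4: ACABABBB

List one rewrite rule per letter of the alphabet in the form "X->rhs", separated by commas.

  step 3 ⇒ step 4: BCABAAA ⇒ A·CA·B·A·B·B·B
    A ↦ B
    B ↦ A
    C ↦ CA

A->B, B->A, C->CA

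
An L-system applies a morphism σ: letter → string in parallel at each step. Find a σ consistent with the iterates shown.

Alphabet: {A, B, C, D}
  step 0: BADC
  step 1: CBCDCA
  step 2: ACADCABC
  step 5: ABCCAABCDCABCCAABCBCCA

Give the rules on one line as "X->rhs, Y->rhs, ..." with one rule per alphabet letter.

  step 1 ⇒ step 2: CBCDCA ⇒ A·C·A·DC·A·BC
    A ↦ BC
    B ↦ C
    C ↦ A
    D ↦ DC

A->BC, B->C, C->A, D->DC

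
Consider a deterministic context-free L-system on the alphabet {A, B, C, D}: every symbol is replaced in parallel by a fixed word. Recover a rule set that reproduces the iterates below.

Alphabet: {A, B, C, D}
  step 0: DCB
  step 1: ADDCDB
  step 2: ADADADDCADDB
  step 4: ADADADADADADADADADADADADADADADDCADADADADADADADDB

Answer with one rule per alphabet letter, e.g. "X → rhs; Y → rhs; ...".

  step 1 ⇒ step 2: ADDCDB ⇒ AD·AD·AD·DC·AD·DB
    A ↦ AD
    B ↦ DB
    C ↦ DC
    D ↦ AD

A->AD, B->DB, C->DC, D->AD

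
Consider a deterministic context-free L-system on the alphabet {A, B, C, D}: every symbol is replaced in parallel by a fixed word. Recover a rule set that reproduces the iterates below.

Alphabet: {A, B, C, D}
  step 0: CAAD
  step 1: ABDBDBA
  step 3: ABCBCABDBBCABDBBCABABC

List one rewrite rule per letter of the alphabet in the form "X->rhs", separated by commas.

  step 0 ⇒ step 1: CAAD ⇒ AB·DB·DB·A
    A ↦ DB
    C ↦ AB
    D ↦ A
    B ↦ BC  (constrained at step 1)

A->DB, B->BC, C->AB, D->A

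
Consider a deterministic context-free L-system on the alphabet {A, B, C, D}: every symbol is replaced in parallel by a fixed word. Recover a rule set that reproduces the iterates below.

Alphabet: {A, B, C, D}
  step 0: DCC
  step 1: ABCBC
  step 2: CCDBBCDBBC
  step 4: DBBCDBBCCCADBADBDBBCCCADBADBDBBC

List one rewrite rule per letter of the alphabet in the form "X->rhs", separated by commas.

A->CC, B->DB, C->BC, D->A

  step 1 ⇒ step 2: ABCBC ⇒ CC·DB·BC·DB·BC
    A ↦ CC
    B ↦ DB
    C ↦ BC
  step 0 ⇒ step 1: DCC ⇒ A·BC·BC
    D ↦ A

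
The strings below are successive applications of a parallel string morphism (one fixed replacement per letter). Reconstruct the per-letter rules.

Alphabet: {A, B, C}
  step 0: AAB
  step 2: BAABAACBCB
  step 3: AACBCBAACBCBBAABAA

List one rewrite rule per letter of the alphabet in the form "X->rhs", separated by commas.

  step 2 ⇒ step 3: BAABAACBCB ⇒ AA·CB·CB·AA·CB·CB·B·AA·B·AA
    A ↦ CB
    B ↦ AA
    C ↦ B

A->CB, B->AA, C->B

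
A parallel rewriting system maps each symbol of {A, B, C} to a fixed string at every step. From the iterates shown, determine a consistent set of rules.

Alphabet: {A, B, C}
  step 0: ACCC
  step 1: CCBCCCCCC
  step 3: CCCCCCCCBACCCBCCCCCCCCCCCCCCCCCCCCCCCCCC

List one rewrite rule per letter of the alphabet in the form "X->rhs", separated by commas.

  step 0 ⇒ step 1: ACCC ⇒ CCB·CC·CC·CC
    A ↦ CCB
    C ↦ CC
    B ↦ BAC  (constrained at step 1)

A->CCB, B->BAC, C->CC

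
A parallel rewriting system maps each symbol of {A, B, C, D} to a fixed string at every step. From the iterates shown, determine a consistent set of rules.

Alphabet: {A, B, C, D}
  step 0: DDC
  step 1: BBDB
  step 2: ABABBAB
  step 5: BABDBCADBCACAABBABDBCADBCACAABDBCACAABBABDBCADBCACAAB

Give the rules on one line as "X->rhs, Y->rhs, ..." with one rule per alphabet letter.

  step 1 ⇒ step 2: BBDB ⇒ AB·AB·B·AB
    B ↦ AB
    D ↦ B
    A ↦ CA  (constrained at step 2)
  step 0 ⇒ step 1: DDC ⇒ B·B·DB
    C ↦ DB

A->CA, B->AB, C->DB, D->B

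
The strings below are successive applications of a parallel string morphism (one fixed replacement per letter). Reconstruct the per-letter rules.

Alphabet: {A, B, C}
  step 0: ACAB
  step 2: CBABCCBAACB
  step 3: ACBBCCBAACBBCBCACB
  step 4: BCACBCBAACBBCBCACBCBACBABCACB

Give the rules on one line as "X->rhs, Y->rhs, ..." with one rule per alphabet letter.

  step 3 ⇒ step 4: ACBBCCBAACBBCBCACB ⇒ BC·A·CB·CB·A·A·CB·BC·BC·A·CB·CB·A·CB·A·BC·A·CB
    A ↦ BC
    B ↦ CB
    C ↦ A

A->BC, B->CB, C->A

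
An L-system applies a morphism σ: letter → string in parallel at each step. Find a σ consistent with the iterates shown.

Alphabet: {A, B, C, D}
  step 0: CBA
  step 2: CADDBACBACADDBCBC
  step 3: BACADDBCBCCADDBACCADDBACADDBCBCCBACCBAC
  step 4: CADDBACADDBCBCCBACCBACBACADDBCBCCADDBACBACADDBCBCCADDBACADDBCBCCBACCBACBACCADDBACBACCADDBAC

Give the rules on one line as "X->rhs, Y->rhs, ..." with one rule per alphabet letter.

A->ADD, B->C, C->BAC, D->BC

  step 3 ⇒ step 4: BACADDBCBCCADDBACCADDBACADDBCBCCBACCBAC ⇒ C·ADD·BAC·ADD·BC·BC·C·BAC·C·BAC·BAC·ADD·BC·BC·C·ADD·BAC·BAC·ADD·BC·BC·C·ADD·BAC·ADD·BC·BC·C·BAC·C·BAC·BAC·C·ADD·BAC·BAC·C·ADD·BAC
    A ↦ ADD
    B ↦ C
    C ↦ BAC
    D ↦ BC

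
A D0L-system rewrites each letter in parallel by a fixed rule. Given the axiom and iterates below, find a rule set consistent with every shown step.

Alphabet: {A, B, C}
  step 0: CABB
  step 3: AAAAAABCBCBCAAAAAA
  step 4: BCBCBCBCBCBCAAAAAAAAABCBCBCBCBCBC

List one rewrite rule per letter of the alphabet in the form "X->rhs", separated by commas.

A->BC, B->A, C->AA

  step 3 ⇒ step 4: AAAAAABCBCBCAAAAAA ⇒ BC·BC·BC·BC·BC·BC·A·AA·A·AA·A·AA·BC·BC·BC·BC·BC·BC
    A ↦ BC
    B ↦ A
    C ↦ AA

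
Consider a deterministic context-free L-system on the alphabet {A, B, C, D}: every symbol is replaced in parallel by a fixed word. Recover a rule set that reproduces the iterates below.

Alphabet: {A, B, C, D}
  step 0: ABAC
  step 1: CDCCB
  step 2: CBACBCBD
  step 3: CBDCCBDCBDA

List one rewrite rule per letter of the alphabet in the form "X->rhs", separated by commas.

A->C, B->D, C->CB, D->A

  step 2 ⇒ step 3: CBACBCBD ⇒ CB·D·C·CB·D·CB·D·A
    A ↦ C
    B ↦ D
    C ↦ CB
    D ↦ A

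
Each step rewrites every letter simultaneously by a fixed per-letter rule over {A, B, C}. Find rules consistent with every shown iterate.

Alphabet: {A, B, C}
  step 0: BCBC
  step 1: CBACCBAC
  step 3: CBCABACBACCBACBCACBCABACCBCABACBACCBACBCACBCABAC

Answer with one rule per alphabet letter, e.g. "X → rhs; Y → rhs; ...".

  step 0 ⇒ step 1: BCBC ⇒ C·BAC·C·BAC
    B ↦ C
    C ↦ BAC
    A ↦ BCA  (constrained at step 1)

A->BCA, B->C, C->BAC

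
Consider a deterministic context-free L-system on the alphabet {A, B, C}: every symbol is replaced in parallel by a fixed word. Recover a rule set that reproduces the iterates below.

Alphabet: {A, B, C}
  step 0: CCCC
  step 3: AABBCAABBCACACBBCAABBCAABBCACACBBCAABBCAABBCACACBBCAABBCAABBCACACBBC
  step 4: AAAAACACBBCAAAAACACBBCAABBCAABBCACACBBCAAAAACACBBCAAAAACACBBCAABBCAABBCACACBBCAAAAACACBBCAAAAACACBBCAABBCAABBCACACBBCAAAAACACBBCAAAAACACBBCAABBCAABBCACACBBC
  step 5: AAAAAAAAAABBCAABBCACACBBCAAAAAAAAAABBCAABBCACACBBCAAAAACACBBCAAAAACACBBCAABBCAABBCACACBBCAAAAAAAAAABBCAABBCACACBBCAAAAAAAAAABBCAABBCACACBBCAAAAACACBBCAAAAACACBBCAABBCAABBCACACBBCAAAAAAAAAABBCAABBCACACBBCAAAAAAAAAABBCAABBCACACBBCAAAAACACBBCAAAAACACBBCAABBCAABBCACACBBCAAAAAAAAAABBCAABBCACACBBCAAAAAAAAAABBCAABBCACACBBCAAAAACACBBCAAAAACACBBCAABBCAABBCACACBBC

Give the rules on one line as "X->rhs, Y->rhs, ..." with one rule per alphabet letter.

  step 4 ⇒ step 5: AAAAACACBBCAAAAACACBBCAABBCAABBCACACBBCAAAAACACBBCAAAAACACBBCAABBCAABBCACACBBCAAAAACACBBCAAAAACACBBCAABBCAABBCACACBBCAAAAACACBBCAAAAACACBBCAABBCAABBCACACBBC ⇒ AA·AA·AA·AA·AA·BBC·AA·BBC·AC·AC·BBC·AA·AA·AA·AA·AA·BBC·AA·BBC·AC·AC·BBC·AA·AA·AC·AC·BBC·AA·AA·AC·AC·BBC·AA·BBC·AA·BBC·AC·AC·BBC·AA·AA·AA·AA·AA·BBC·AA·BBC·AC·AC·BBC·AA·AA·AA·AA·AA·BBC·AA·BBC·AC·AC·BBC·AA·AA·AC·AC·BBC·AA·AA·AC·AC·BBC·AA·BBC·AA·BBC·AC·AC·BBC·AA·AA·AA·AA·AA·BBC·AA·BBC·AC·AC·BBC·AA·AA·AA·AA·AA·BBC·AA·BBC·AC·AC·BBC·AA·AA·AC·AC·BBC·AA·AA·AC·AC·BBC·AA·BBC·AA·BBC·AC·AC·BBC·AA·AA·AA·AA·AA·BBC·AA·BBC·AC·AC·BBC·AA·AA·AA·AA·AA·BBC·AA·BBC·AC·AC·BBC·AA·AA·AC·AC·BBC·AA·AA·AC·AC·BBC·AA·BBC·AA·BBC·AC·AC·BBC
    A ↦ AA
    B ↦ AC
    C ↦ BBC

A->AA, B->AC, C->BBC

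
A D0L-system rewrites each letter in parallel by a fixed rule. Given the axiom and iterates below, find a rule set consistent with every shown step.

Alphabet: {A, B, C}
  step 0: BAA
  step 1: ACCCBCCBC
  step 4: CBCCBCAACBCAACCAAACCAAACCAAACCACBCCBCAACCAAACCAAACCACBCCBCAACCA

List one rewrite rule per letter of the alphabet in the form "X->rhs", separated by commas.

  step 0 ⇒ step 1: BAA ⇒ ACC·CBC·CBC
    A ↦ CBC
    B ↦ ACC
    C ↦ A  (constrained at step 1)

A->CBC, B->ACC, C->A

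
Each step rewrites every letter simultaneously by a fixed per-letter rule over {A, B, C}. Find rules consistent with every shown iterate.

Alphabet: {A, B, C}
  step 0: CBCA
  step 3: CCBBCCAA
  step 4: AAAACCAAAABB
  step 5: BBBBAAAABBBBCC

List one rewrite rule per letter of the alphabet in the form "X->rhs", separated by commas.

  step 4 ⇒ step 5: AAAACCAAAABB ⇒ B·B·B·B·AA·AA·B·B·B·B·C·C
    A ↦ B
    B ↦ C
    C ↦ AA

A->B, B->C, C->AA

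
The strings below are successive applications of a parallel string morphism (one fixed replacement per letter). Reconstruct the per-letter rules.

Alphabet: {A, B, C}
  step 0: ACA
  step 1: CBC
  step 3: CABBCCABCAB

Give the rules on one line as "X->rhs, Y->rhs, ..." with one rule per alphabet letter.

  step 0 ⇒ step 1: ACA ⇒ C·B·C
    A ↦ C
    C ↦ B
    B ↦ CAB  (constrained at step 1)

A->C, B->CAB, C->B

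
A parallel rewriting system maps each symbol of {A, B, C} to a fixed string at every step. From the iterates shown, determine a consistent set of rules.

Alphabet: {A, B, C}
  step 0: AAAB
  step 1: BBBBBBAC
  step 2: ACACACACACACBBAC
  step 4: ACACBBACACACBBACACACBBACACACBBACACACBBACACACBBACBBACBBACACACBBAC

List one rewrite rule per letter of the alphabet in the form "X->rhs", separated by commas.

  step 1 ⇒ step 2: BBBBBBAC ⇒ AC·AC·AC·AC·AC·AC·BB·AC
    A ↦ BB
    B ↦ AC
    C ↦ AC

A->BB, B->AC, C->AC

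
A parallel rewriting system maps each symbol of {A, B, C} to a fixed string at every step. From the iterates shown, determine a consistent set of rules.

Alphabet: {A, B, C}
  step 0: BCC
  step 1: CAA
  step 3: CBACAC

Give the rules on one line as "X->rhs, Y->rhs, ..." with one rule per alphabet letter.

A->CB, B->C, C->A

  step 0 ⇒ step 1: BCC ⇒ C·A·A
    B ↦ C
    C ↦ A
    A ↦ CB  (constrained at step 1)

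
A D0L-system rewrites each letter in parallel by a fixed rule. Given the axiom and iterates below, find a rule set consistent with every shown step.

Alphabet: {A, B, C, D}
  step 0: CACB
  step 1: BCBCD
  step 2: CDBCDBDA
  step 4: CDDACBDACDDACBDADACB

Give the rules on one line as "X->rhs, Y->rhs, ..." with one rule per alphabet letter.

  step 1 ⇒ step 2: BCBCD ⇒ CD·B·CD·B·DA
    B ↦ CD
    C ↦ B
    D ↦ DA
  step 0 ⇒ step 1: CACB ⇒ B·C·B·CD
    A ↦ C

A->C, B->CD, C->B, D->DA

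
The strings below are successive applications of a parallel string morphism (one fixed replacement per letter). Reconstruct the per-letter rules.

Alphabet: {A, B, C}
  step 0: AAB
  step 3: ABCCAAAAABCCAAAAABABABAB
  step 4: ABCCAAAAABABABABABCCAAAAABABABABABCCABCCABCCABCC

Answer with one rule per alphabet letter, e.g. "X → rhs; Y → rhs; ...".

  step 3 ⇒ step 4: ABCCAAAAABCCAAAAABABABAB ⇒ AB·CC·AA·AA·AB·AB·AB·AB·AB·CC·AA·AA·AB·AB·AB·AB·AB·CC·AB·CC·AB·CC·AB·CC
    A ↦ AB
    B ↦ CC
    C ↦ AA

A->AB, B->CC, C->AA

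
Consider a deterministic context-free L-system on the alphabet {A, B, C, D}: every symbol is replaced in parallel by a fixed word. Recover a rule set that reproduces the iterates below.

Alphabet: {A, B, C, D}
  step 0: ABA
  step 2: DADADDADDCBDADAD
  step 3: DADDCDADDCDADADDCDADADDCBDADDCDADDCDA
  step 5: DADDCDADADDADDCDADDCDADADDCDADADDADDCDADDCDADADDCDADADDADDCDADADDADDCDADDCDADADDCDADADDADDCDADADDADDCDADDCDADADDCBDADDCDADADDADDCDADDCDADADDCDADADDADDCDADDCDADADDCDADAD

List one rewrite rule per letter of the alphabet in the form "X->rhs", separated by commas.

A->DDC, B->DCB, C->D, D->DA

  step 2 ⇒ step 3: DADADDADDCBDADAD ⇒ DA·DDC·DA·DDC·DA·DA·DDC·DA·DA·D·DCB·DA·DDC·DA·DDC·DA
    A ↦ DDC
    B ↦ DCB
    C ↦ D
    D ↦ DA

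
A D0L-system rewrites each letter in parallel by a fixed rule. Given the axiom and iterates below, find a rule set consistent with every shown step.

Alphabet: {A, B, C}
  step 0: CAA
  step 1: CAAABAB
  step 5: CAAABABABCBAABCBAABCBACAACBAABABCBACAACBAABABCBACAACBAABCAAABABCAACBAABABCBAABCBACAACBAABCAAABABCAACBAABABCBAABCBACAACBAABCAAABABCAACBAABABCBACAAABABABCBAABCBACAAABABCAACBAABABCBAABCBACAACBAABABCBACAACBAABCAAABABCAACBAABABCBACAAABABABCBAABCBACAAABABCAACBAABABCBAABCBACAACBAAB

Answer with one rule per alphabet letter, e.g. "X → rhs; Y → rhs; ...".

  step 0 ⇒ step 1: CAA ⇒ CAA·AB·AB
    A ↦ AB
    C ↦ CAA
    B ↦ CBA  (constrained at step 1)

A->AB, B->CBA, C->CAA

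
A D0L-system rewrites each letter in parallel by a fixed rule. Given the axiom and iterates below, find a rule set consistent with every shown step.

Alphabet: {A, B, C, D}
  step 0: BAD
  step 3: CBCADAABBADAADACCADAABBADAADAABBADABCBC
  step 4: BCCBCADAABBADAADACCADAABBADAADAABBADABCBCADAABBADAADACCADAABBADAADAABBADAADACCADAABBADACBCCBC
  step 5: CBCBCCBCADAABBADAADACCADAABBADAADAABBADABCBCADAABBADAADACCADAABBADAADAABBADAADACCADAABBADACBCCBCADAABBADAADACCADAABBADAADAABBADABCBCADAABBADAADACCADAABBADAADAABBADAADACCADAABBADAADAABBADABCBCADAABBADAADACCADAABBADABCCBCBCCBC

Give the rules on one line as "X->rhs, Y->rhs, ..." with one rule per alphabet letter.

  step 4 ⇒ step 5: BCCBCADAABBADAADACCADAABBADAADAABBADABCBCADAABBADAADACCADAABBADAADAABBADAADACCADAABBADACBCCBC ⇒ C·BC·BC·C·BC·ADA·ABB·ADA·ADA·C·C·ADA·ABB·ADA·ADA·ABB·ADA·BC·BC·ADA·ABB·ADA·ADA·C·C·ADA·ABB·ADA·ADA·ABB·ADA·ADA·C·C·ADA·ABB·ADA·C·BC·C·BC·ADA·ABB·ADA·ADA·C·C·ADA·ABB·ADA·ADA·ABB·ADA·BC·BC·ADA·ABB·ADA·ADA·C·C·ADA·ABB·ADA·ADA·ABB·ADA·ADA·C·C·ADA·ABB·ADA·ADA·ABB·ADA·BC·BC·ADA·ABB·ADA·ADA·C·C·ADA·ABB·ADA·BC·C·BC·BC·C·BC
    A ↦ ADA
    B ↦ C
    C ↦ BC
    D ↦ ABB

A->ADA, B->C, C->BC, D->ABB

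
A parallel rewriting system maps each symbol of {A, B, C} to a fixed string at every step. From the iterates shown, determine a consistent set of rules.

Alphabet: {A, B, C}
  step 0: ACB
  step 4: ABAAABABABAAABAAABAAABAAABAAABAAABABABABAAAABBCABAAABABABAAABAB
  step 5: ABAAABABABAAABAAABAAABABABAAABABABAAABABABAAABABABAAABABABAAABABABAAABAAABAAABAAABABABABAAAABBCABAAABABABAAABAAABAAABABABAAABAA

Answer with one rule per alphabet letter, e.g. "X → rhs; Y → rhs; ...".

  step 4 ⇒ step 5: ABAAABABABAAABAAABAAABAAABAAABAAABABABABAAAABBCABAAABABABAAABAB ⇒ AB·AA·AB·AB·AB·AA·AB·AA·AB·AA·AB·AB·AB·AA·AB·AB·AB·AA·AB·AB·AB·AA·AB·AB·AB·AA·AB·AB·AB·AA·AB·AB·AB·AA·AB·AA·AB·AA·AB·AA·AB·AB·AB·AB·AA·AA·BBC·AB·AA·AB·AB·AB·AA·AB·AA·AB·AA·AB·AB·AB·AA·AB·AA
    A ↦ AB
    B ↦ AA
    C ↦ BBC

A->AB, B->AA, C->BBC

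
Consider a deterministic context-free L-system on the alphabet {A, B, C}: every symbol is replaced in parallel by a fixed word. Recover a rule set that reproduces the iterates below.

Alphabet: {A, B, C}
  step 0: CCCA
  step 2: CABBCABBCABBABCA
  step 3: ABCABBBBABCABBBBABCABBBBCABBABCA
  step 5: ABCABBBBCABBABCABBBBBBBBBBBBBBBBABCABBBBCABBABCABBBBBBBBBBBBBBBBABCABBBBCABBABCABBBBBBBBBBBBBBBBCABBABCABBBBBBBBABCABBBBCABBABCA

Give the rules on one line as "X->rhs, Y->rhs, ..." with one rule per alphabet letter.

A->CA, B->BB, C->AB

  step 2 ⇒ step 3: CABBCABBCABBABCA ⇒ AB·CA·BB·BB·AB·CA·BB·BB·AB·CA·BB·BB·CA·BB·AB·CA
    A ↦ CA
    B ↦ BB
    C ↦ AB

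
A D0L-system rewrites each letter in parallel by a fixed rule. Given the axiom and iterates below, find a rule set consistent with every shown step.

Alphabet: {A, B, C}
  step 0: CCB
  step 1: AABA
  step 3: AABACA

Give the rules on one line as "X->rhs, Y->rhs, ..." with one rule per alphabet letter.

A->C, B->BA, C->A

  step 0 ⇒ step 1: CCB ⇒ A·A·BA
    B ↦ BA
    C ↦ A
    A ↦ C  (constrained at step 1)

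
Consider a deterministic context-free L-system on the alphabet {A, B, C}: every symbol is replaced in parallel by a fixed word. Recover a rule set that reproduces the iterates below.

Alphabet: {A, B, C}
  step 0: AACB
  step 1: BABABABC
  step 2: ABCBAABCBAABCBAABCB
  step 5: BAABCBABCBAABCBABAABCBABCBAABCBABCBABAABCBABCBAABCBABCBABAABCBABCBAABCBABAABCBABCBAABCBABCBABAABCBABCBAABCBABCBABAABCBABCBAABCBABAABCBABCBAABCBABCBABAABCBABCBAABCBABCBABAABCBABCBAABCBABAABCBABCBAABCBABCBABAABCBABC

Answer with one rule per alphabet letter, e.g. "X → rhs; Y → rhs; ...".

  step 1 ⇒ step 2: BABABABC ⇒ ABC·BA·ABC·BA·ABC·BA·ABC·B
    A ↦ BA
    B ↦ ABC
    C ↦ B

A->BA, B->ABC, C->B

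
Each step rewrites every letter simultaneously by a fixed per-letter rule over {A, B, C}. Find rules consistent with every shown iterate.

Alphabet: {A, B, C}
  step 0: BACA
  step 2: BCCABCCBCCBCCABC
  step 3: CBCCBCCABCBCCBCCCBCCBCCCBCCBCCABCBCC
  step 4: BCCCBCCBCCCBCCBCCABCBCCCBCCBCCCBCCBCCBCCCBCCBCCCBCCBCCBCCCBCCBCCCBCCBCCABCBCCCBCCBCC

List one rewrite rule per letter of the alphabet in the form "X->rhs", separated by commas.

A->AB, B->C, C->BCC

  step 3 ⇒ step 4: CBCCBCCABCBCCBCCCBCCBCCCBCCBCCABCBCC ⇒ BCC·C·BCC·BCC·C·BCC·BCC·AB·C·BCC·C·BCC·BCC·C·BCC·BCC·BCC·C·BCC·BCC·C·BCC·BCC·BCC·C·BCC·BCC·C·BCC·BCC·AB·C·BCC·C·BCC·BCC
    A ↦ AB
    B ↦ C
    C ↦ BCC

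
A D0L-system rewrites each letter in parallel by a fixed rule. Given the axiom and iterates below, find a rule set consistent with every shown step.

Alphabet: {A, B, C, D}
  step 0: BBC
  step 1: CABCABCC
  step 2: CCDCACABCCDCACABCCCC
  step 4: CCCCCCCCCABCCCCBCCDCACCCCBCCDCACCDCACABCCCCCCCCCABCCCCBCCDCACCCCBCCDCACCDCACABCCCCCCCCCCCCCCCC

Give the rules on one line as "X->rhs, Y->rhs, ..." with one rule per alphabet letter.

A->DCA, B->CAB, C->CC, D->B

  step 1 ⇒ step 2: CABCABCC ⇒ CC·DCA·CAB·CC·DCA·CAB·CC·CC
    A ↦ DCA
    B ↦ CAB
    C ↦ CC
    D ↦ B  (constrained at step 2)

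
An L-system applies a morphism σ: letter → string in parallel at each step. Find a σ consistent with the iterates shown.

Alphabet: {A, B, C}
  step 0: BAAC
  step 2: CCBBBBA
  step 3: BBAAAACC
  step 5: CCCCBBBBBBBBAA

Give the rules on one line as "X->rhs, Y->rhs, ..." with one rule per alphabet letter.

A->CC, B->A, C->B

  step 2 ⇒ step 3: CCBBBBA ⇒ B·B·A·A·A·A·CC
    A ↦ CC
    B ↦ A
    C ↦ B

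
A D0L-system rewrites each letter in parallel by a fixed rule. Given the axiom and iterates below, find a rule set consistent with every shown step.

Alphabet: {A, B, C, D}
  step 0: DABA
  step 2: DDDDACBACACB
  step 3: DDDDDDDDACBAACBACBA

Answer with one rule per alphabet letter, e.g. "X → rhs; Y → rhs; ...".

  step 2 ⇒ step 3: DDDDACBACACB ⇒ DD·DD·DD·DD·AC·B·A·AC·B·AC·B·A
    A ↦ AC
    B ↦ A
    C ↦ B
    D ↦ DD

A->AC, B->A, C->B, D->DD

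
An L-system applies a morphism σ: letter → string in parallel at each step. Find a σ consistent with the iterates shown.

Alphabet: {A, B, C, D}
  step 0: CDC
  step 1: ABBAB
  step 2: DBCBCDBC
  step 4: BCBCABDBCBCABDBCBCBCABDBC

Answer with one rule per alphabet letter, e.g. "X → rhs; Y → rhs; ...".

  step 1 ⇒ step 2: ABBAB ⇒ D·BC·BC·D·BC
    A ↦ D
    B ↦ BC
  step 0 ⇒ step 1: CDC ⇒ AB·B·AB
    C ↦ AB
  step 0 ⇒ step 1: CDC ⇒ AB·B·AB
    D ↦ B

A->D, B->BC, C->AB, D->B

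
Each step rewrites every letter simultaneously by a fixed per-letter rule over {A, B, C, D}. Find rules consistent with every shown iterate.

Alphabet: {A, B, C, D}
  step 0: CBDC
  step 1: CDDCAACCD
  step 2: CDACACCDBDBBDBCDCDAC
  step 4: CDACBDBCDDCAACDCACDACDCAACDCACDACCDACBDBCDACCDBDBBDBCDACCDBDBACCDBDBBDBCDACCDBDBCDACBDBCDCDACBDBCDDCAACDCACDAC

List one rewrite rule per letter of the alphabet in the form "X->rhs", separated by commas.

A->BDB, B->DCA, C->CD, D->AC

  step 1 ⇒ step 2: CDDCAACCD ⇒ CD·AC·AC·CD·BDB·BDB·CD·CD·AC
    A ↦ BDB
    C ↦ CD
    D ↦ AC
  step 0 ⇒ step 1: CBDC ⇒ CD·DCA·AC·CD
    B ↦ DCA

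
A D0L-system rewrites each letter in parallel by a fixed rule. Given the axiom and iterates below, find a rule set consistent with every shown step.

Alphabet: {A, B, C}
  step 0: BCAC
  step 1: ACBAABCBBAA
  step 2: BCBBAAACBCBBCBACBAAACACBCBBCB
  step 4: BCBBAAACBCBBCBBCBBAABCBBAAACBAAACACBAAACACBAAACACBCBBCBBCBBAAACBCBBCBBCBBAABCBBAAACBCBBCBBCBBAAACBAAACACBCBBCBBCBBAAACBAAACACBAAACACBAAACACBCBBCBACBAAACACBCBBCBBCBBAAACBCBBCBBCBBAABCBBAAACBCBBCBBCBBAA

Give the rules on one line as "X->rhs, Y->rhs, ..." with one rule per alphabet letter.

A->BCB, B->AC, C->BAA

  step 1 ⇒ step 2: ACBAABCBBAA ⇒ BCB·BAA·AC·BCB·BCB·AC·BAA·AC·AC·BCB·BCB
    A ↦ BCB
    B ↦ AC
    C ↦ BAA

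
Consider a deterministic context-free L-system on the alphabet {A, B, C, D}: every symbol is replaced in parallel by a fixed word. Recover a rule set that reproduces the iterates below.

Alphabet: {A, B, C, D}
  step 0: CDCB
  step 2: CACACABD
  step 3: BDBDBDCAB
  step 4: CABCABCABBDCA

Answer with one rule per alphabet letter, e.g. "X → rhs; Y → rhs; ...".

  step 3 ⇒ step 4: BDBDBDCAB ⇒ CA·B·CA·B·CA·B·B·D·CA
    A ↦ D
    B ↦ CA
    C ↦ B
    D ↦ B

A->D, B->CA, C->B, D->B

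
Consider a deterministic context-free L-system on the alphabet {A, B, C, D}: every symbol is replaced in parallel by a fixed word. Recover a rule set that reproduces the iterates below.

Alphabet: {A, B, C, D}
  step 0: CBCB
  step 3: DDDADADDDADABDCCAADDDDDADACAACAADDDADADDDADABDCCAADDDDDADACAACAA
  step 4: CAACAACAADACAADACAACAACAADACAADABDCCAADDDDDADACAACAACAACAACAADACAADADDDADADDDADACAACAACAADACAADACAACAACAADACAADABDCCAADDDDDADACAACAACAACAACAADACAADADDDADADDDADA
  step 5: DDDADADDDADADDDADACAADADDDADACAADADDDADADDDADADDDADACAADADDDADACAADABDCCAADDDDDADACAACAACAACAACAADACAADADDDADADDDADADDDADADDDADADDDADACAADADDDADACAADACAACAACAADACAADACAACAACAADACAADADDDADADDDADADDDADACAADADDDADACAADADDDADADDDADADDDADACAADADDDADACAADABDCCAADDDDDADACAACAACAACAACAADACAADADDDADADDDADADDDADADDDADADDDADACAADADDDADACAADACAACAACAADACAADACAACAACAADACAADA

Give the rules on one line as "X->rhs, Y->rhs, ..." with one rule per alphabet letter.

A->DA, B->BDC, C->DD, D->CAA

  step 4 ⇒ step 5: CAACAACAADACAADACAACAACAADACAADABDCCAADDDDDADACAACAACAACAACAADACAADADDDADADDDADACAACAACAADACAADACAACAACAADACAADABDCCAADDDDDADACAACAACAACAACAADACAADADDDADADDDADA ⇒ DD·DA·DA·DD·DA·DA·DD·DA·DA·CAA·DA·DD·DA·DA·CAA·DA·DD·DA·DA·DD·DA·DA·DD·DA·DA·CAA·DA·DD·DA·DA·CAA·DA·BDC·CAA·DD·DD·DA·DA·CAA·CAA·CAA·CAA·CAA·DA·CAA·DA·DD·DA·DA·DD·DA·DA·DD·DA·DA·DD·DA·DA·DD·DA·DA·CAA·DA·DD·DA·DA·CAA·DA·CAA·CAA·CAA·DA·CAA·DA·CAA·CAA·CAA·DA·CAA·DA·DD·DA·DA·DD·DA·DA·DD·DA·DA·CAA·DA·DD·DA·DA·CAA·DA·DD·DA·DA·DD·DA·DA·DD·DA·DA·CAA·DA·DD·DA·DA·CAA·DA·BDC·CAA·DD·DD·DA·DA·CAA·CAA·CAA·CAA·CAA·DA·CAA·DA·DD·DA·DA·DD·DA·DA·DD·DA·DA·DD·DA·DA·DD·DA·DA·CAA·DA·DD·DA·DA·CAA·DA·CAA·CAA·CAA·DA·CAA·DA·CAA·CAA·CAA·DA·CAA·DA
    A ↦ DA
    B ↦ BDC
    C ↦ DD
    D ↦ CAA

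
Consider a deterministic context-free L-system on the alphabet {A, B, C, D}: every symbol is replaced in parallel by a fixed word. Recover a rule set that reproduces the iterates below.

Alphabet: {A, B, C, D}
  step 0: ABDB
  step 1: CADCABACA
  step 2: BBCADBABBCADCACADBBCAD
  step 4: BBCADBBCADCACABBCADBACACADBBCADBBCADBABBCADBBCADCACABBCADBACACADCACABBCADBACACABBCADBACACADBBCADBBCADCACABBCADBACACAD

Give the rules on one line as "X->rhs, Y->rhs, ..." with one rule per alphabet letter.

  step 1 ⇒ step 2: CADCABACA ⇒ BB·CAD·BA·BB·CAD·CA·CAD·BB·CAD
    A ↦ CAD
    B ↦ CA
    C ↦ BB
    D ↦ BA

A->CAD, B->CA, C->BB, D->BA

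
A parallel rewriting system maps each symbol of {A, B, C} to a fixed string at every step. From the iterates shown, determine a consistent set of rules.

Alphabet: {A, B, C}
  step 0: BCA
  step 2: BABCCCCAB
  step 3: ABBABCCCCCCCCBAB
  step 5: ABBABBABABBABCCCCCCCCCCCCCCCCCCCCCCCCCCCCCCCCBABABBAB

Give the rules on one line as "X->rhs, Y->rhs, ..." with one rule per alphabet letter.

A->B, B->AB, C->CC

  step 2 ⇒ step 3: BABCCCCAB ⇒ AB·B·AB·CC·CC·CC·CC·B·AB
    A ↦ B
    B ↦ AB
    C ↦ CC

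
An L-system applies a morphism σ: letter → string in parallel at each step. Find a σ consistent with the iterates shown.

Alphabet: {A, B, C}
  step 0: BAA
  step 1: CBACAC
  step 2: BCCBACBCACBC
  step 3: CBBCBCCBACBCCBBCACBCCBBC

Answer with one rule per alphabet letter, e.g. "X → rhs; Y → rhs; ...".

  step 2 ⇒ step 3: BCCBACBCACBC ⇒ CB·BC·BC·CB·AC·BC·CB·BC·AC·BC·CB·BC
    A ↦ AC
    B ↦ CB
    C ↦ BC

A->AC, B->CB, C->BC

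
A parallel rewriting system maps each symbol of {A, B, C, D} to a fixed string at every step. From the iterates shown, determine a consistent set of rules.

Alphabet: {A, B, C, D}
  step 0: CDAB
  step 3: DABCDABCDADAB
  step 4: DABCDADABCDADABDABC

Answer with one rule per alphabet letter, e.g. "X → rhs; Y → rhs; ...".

  step 3 ⇒ step 4: DABCDABCDADAB ⇒ DA·B·C·DA·DA·B·C·DA·DA·B·DA·B·C
    A ↦ B
    B ↦ C
    C ↦ DA
    D ↦ DA

A->B, B->C, C->DA, D->DA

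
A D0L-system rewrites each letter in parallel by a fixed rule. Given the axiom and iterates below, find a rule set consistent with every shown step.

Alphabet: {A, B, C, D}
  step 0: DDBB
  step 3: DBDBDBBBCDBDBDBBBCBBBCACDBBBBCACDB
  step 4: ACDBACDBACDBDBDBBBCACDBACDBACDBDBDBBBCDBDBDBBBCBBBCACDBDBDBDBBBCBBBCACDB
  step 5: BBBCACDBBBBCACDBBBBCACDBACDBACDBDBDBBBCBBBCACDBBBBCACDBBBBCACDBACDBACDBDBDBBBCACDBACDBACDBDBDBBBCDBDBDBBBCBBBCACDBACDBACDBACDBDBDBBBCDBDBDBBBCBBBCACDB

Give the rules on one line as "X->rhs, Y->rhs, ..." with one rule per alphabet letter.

  step 4 ⇒ step 5: ACDBACDBACDBDBDBBBCACDBACDBACDBDBDBBBCDBDBDBBBCBBBCACDBDBDBDBBBCBBBCACDB ⇒ B·BBC·AC·DB·B·BBC·AC·DB·B·BBC·AC·DB·AC·DB·AC·DB·DB·DB·BBC·B·BBC·AC·DB·B·BBC·AC·DB·B·BBC·AC·DB·AC·DB·AC·DB·DB·DB·BBC·AC·DB·AC·DB·AC·DB·DB·DB·BBC·DB·DB·DB·BBC·B·BBC·AC·DB·AC·DB·AC·DB·AC·DB·DB·DB·BBC·DB·DB·DB·BBC·B·BBC·AC·DB
    A ↦ B
    B ↦ DB
    C ↦ BBC
    D ↦ AC

A->B, B->DB, C->BBC, D->AC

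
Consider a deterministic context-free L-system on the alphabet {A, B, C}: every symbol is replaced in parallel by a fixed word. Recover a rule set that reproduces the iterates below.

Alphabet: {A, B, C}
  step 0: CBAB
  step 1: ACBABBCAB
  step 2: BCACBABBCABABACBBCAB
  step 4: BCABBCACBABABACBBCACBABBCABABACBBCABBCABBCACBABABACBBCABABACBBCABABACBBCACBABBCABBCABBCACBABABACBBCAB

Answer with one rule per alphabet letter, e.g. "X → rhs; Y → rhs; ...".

A->BC, B->AB, C->ACB

  step 1 ⇒ step 2: ACBABBCAB ⇒ BC·ACB·AB·BC·AB·AB·ACB·BC·AB
    A ↦ BC
    B ↦ AB
    C ↦ ACB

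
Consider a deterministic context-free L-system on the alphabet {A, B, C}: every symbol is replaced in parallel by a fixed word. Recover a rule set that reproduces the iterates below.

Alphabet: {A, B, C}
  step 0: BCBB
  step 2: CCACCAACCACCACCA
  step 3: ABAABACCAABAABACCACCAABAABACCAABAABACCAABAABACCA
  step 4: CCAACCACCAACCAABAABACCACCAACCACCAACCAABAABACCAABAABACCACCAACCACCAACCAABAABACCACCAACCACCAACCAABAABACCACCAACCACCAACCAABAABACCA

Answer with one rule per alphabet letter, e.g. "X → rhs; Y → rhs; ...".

A->CCA, B->A, C->ABA

  step 3 ⇒ step 4: ABAABACCAABAABACCACCAABAABACCAABAABACCAABAABACCA ⇒ CCA·A·CCA·CCA·A·CCA·ABA·ABA·CCA·CCA·A·CCA·CCA·A·CCA·ABA·ABA·CCA·ABA·ABA·CCA·CCA·A·CCA·CCA·A·CCA·ABA·ABA·CCA·CCA·A·CCA·CCA·A·CCA·ABA·ABA·CCA·CCA·A·CCA·CCA·A·CCA·ABA·ABA·CCA
    A ↦ CCA
    B ↦ A
    C ↦ ABA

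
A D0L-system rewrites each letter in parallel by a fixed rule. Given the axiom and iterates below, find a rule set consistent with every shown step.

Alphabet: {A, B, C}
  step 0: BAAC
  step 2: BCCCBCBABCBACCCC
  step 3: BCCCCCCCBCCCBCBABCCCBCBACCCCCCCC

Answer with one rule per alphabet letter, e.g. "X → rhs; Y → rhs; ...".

  step 2 ⇒ step 3: BCCCBCBABCBACCCC ⇒ BC·CC·CC·CC·BC·CC·BC·BA·BC·CC·BC·BA·CC·CC·CC·CC
    A ↦ BA
    B ↦ BC
    C ↦ CC

A->BA, B->BC, C->CC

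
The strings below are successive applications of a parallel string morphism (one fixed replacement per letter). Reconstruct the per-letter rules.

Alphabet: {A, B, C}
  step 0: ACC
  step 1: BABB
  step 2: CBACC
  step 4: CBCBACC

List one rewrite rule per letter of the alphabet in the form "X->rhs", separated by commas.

A->BA, B->C, C->B

  step 1 ⇒ step 2: BABB ⇒ C·BA·C·C
    A ↦ BA
    B ↦ C
  step 0 ⇒ step 1: ACC ⇒ BA·B·B
    C ↦ B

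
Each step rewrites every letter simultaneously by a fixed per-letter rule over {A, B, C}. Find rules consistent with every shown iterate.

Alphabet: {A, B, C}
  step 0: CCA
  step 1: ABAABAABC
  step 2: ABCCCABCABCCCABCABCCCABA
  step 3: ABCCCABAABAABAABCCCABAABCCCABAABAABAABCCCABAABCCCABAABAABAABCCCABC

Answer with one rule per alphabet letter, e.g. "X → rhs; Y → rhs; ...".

  step 2 ⇒ step 3: ABCCCABCABCCCABCABCCCABA ⇒ ABC·CC·ABA·ABA·ABA·ABC·CC·ABA·ABC·CC·ABA·ABA·ABA·ABC·CC·ABA·ABC·CC·ABA·ABA·ABA·ABC·CC·ABC
    A ↦ ABC
    B ↦ CC
    C ↦ ABA

A->ABC, B->CC, C->ABA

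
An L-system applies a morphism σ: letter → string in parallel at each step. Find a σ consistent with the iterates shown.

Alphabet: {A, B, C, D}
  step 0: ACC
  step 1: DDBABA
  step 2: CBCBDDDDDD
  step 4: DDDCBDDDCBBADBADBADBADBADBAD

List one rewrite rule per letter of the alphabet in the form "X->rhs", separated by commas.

  step 1 ⇒ step 2: DDBABA ⇒ CB·CB·D·DD·D·DD
    A ↦ DD
    B ↦ D
    D ↦ CB
  step 0 ⇒ step 1: ACC ⇒ DD·BA·BA
    C ↦ BA

A->DD, B->D, C->BA, D->CB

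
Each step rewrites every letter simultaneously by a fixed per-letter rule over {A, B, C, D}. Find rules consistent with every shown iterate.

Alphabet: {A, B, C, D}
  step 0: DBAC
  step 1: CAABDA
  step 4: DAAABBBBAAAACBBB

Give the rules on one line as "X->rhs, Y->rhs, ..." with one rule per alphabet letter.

A->B, B->AA, C->DA, D->C

  step 0 ⇒ step 1: DBAC ⇒ C·AA·B·DA
    A ↦ B
    B ↦ AA
    C ↦ DA
    D ↦ C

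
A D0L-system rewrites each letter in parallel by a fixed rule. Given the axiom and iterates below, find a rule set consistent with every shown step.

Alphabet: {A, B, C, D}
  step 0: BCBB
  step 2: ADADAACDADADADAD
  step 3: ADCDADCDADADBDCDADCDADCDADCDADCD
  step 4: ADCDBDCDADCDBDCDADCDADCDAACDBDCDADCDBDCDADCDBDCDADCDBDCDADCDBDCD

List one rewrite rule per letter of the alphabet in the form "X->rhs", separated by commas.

A->AD, B->AA, C->BD, D->CD

  step 3 ⇒ step 4: ADCDADCDADADBDCDADCDADCDADCDADCD ⇒ AD·CD·BD·CD·AD·CD·BD·CD·AD·CD·AD·CD·AA·CD·BD·CD·AD·CD·BD·CD·AD·CD·BD·CD·AD·CD·BD·CD·AD·CD·BD·CD
    A ↦ AD
    B ↦ AA
    C ↦ BD
    D ↦ CD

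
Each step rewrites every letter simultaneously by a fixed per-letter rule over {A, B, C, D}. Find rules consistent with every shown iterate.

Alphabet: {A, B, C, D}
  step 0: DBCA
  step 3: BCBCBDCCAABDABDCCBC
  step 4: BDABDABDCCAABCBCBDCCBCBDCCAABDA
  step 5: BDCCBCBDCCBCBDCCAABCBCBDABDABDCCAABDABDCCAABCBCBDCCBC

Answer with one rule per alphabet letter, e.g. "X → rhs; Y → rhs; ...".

  step 4 ⇒ step 5: BDABDABDCCAABCBCBDCCBCBDCCAABDA ⇒ BD·CC·BC·BD·CC·BC·BD·CC·A·A·BC·BC·BD·A·BD·A·BD·CC·A·A·BD·A·BD·CC·A·A·BC·BC·BD·CC·BC
    A ↦ BC
    B ↦ BD
    C ↦ A
    D ↦ CC

A->BC, B->BD, C->A, D->CC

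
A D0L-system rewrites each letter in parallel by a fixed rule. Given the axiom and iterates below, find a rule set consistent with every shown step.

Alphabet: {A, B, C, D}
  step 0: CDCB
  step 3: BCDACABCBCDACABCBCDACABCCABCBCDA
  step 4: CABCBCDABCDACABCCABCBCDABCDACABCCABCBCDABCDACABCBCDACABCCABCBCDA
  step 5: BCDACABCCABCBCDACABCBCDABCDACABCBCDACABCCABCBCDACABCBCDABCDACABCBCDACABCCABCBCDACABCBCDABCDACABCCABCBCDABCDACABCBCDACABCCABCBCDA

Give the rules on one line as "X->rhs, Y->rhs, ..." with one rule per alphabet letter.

  step 4 ⇒ step 5: CABCBCDABCDACABCCABCBCDABCDACABCCABCBCDABCDACABCBCDACABCCABCBCDA ⇒ BC·DA·CA·BC·CA·BC·BC·DA·CA·BC·BC·DA·BC·DA·CA·BC·BC·DA·CA·BC·CA·BC·BC·DA·CA·BC·BC·DA·BC·DA·CA·BC·BC·DA·CA·BC·CA·BC·BC·DA·CA·BC·BC·DA·BC·DA·CA·BC·CA·BC·BC·DA·BC·DA·CA·BC·BC·DA·CA·BC·CA·BC·BC·DA
    A ↦ DA
    B ↦ CA
    C ↦ BC
    D ↦ BC

A->DA, B->CA, C->BC, D->BC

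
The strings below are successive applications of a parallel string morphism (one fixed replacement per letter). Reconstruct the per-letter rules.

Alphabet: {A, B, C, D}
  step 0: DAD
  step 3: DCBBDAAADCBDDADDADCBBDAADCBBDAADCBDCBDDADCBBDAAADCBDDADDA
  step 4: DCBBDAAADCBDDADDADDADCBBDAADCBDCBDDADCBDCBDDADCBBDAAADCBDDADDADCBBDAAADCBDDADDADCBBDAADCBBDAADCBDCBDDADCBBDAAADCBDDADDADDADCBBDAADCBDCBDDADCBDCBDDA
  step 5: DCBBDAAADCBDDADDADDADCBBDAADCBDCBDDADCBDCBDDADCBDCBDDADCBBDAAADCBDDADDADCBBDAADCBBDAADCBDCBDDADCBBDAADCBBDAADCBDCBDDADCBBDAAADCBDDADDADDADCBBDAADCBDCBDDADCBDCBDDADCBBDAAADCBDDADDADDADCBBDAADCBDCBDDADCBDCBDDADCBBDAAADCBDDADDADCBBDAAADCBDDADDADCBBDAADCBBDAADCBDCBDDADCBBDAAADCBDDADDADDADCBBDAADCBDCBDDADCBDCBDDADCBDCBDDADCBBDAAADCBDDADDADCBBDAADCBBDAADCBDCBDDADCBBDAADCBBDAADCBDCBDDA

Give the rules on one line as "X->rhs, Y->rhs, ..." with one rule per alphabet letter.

A->DDA, B->A, C->BDA, D->DCB

  step 4 ⇒ step 5: DCBBDAAADCBDDADDADDADCBBDAADCBDCBDDADCBDCBDDADCBBDAAADCBDDADDADCBBDAAADCBDDADDADCBBDAADCBBDAADCBDCBDDADCBBDAAADCBDDADDADDADCBBDAADCBDCBDDADCBDCBDDA ⇒ DCB·BDA·A·A·DCB·DDA·DDA·DDA·DCB·BDA·A·DCB·DCB·DDA·DCB·DCB·DDA·DCB·DCB·DDA·DCB·BDA·A·A·DCB·DDA·DDA·DCB·BDA·A·DCB·BDA·A·DCB·DCB·DDA·DCB·BDA·A·DCB·BDA·A·DCB·DCB·DDA·DCB·BDA·A·A·DCB·DDA·DDA·DDA·DCB·BDA·A·DCB·DCB·DDA·DCB·DCB·DDA·DCB·BDA·A·A·DCB·DDA·DDA·DDA·DCB·BDA·A·DCB·DCB·DDA·DCB·DCB·DDA·DCB·BDA·A·A·DCB·DDA·DDA·DCB·BDA·A·A·DCB·DDA·DDA·DCB·BDA·A·DCB·BDA·A·DCB·DCB·DDA·DCB·BDA·A·A·DCB·DDA·DDA·DDA·DCB·BDA·A·DCB·DCB·DDA·DCB·DCB·DDA·DCB·DCB·DDA·DCB·BDA·A·A·DCB·DDA·DDA·DCB·BDA·A·DCB·BDA·A·DCB·DCB·DDA·DCB·BDA·A·DCB·BDA·A·DCB·DCB·DDA
    A ↦ DDA
    B ↦ A
    C ↦ BDA
    D ↦ DCB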